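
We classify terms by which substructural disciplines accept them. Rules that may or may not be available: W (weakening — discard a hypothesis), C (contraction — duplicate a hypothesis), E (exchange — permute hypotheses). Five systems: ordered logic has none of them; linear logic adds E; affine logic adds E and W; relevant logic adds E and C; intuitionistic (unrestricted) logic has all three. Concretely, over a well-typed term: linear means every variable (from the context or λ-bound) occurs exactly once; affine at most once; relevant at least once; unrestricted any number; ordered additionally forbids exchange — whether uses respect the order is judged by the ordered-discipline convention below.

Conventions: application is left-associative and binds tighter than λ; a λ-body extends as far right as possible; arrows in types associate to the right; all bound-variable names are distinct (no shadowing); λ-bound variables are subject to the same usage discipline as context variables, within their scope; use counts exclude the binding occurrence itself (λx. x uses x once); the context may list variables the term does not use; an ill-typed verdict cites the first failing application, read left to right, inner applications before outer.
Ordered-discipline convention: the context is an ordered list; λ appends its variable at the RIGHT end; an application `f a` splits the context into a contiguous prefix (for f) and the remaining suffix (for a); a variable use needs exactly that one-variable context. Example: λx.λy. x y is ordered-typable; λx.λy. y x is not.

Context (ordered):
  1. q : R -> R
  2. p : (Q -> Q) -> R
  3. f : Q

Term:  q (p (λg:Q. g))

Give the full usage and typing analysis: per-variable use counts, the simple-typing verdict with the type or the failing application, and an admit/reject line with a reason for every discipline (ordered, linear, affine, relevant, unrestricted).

use counts: q=1, p=1, f=0, g [bound]=1
use order (left to right): q, p, g
typing: well-typed at R
ordered: ✗, unused: f — weakening required
linear: ✗, unused: f — weakening required
affine: ✓, no duplicate uses among q, p, f, g
relevant: ✗, unused: f — weakening required
unrestricted: ✓, typability at R is all that's needed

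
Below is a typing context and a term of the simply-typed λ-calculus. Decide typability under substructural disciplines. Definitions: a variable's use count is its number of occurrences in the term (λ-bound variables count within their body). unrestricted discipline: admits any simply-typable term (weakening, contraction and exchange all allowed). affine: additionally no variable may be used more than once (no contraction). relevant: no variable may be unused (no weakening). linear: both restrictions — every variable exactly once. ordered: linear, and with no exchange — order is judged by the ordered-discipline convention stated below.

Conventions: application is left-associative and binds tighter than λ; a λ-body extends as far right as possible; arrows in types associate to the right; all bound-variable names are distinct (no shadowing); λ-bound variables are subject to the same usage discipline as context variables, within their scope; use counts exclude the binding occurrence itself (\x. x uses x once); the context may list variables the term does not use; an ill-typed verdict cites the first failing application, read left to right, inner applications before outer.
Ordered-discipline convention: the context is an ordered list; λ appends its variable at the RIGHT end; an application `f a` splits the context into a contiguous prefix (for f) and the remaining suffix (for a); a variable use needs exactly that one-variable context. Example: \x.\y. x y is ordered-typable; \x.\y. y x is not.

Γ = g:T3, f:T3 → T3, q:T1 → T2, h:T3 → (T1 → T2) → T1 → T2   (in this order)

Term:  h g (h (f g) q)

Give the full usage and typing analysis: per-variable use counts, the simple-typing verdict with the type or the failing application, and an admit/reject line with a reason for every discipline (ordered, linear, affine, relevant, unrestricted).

usage: g: 2, f: 1, q: 1, h: 2
use order (left to right): h, g, h, f, g, q
typing: ✓ — T1 → T2
ordered ✗ (g ×2, h ×2 used more than once (contraction))
linear ✗ (g ×2, h ×2 used more than once (contraction))
affine ✗ (g ×2, h ×2 used more than once (contraction))
relevant ✓ (at least one use each (g, f, q, h))
unrestricted ✓ (type-checks (T1 → T2) and nothing is barred)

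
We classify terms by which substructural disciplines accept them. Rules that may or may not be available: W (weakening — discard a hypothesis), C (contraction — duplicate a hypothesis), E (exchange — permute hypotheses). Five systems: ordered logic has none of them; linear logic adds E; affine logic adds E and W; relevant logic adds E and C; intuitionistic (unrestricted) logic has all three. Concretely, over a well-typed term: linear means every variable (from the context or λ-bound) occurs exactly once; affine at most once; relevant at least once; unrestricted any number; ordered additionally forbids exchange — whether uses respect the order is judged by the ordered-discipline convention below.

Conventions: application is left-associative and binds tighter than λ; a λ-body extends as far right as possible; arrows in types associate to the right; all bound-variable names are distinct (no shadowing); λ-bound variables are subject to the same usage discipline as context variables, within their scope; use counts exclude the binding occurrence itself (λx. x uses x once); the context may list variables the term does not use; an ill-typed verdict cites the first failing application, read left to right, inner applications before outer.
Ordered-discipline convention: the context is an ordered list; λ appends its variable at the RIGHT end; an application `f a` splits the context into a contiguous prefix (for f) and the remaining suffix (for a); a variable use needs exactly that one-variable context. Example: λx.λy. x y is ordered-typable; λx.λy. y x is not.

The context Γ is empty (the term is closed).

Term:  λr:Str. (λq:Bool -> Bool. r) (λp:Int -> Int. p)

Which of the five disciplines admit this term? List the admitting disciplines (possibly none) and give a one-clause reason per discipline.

admitted by: none
counts: r (bound)=1; q (bound)=0; p (bound)=1
left-to-right use order: r, p
typing: ill-typed: argument of type (Int -> Int) -> Int -> Int where Bool -> Bool is required
ordered ✗ (the type mismatch rejects it)
linear ✗ (not simply typable)
affine ✗ (fails simple typing)
relevant ✗ (a type mismatch blocks all five)
unrestricted ✗ (the type mismatch rejects it)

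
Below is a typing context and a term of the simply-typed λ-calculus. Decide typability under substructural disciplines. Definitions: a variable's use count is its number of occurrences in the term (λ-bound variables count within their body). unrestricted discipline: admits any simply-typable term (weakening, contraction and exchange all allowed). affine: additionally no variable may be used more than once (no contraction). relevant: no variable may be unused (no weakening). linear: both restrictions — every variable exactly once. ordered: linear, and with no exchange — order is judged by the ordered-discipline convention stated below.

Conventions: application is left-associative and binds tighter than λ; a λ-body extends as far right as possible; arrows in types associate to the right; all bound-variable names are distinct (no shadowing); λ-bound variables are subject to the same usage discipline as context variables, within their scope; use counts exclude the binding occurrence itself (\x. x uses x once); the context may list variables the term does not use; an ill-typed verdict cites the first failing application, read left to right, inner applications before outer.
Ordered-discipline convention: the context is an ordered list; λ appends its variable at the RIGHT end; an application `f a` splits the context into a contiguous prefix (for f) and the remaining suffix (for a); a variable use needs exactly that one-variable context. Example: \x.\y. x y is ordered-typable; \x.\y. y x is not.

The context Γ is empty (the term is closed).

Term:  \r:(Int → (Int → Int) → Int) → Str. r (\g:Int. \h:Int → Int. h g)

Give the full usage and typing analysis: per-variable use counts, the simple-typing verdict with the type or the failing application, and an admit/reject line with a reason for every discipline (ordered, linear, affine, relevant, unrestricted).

variable uses: r (bound)=1, g (bound)=1, h (bound)=1
uses in reading order: r, h, g
typing: well-typed at ((Int → (Int → Int) → Int) → Str) → Str
ordered ✗ (no ordered split (uses run r, h, g))
linear ✓ (r, g, h: one use apiece)
affine ✓ (r, g, h: no repeats, contraction unneeded)
relevant ✓ (at least one use each (r, g, h))
unrestricted ✓ (simply typable at ((Int → (Int → Int) → Int) → Str) → Str; W, C, E all held)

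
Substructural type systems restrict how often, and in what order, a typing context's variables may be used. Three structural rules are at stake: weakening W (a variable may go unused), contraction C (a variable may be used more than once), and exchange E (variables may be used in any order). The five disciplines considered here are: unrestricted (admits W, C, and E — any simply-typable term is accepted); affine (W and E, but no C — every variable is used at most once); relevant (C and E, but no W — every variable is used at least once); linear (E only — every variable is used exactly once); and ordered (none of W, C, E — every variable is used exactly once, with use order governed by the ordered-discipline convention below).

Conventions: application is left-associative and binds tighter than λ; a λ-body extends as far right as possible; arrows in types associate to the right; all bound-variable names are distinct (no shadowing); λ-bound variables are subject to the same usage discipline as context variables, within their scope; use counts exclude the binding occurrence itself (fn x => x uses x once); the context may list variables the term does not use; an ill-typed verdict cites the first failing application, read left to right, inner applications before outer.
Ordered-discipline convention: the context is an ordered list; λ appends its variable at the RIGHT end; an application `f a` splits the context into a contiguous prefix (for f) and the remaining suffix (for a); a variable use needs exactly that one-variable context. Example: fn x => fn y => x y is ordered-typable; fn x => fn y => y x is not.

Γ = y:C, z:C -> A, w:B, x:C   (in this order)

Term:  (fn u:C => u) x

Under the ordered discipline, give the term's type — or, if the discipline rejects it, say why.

not well-typed under ordered — y, z, w never used (weakening)
counts: y: 0, z: 0, w: 0, x: 1, u [bound]: 1
left-to-right use order: u, x
typing: well-typed at C
across the five disciplines: ordered ✗ | linear ✗ | affine ✓ | relevant ✗ | unrestricted ✓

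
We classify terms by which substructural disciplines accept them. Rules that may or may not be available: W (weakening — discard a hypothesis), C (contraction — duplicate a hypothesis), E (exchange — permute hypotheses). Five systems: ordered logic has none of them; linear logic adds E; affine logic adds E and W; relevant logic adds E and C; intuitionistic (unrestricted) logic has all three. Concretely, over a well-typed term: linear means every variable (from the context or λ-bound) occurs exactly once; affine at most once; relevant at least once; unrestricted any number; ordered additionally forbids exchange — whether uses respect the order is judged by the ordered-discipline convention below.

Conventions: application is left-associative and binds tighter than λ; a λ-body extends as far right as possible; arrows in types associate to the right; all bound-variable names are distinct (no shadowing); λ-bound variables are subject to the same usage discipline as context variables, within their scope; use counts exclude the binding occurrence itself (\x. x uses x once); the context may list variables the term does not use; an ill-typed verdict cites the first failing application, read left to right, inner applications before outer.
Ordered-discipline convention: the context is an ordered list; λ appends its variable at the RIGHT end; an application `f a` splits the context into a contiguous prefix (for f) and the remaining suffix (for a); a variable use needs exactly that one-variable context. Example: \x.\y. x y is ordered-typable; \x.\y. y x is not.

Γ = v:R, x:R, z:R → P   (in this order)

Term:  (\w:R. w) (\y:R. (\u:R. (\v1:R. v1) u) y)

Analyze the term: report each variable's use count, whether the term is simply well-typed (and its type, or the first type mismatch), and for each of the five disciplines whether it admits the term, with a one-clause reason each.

usage: v: 0, x: 0, z: 0, w (bound): 1, y (bound): 1, u (bound): 1, v1 (bound): 1
left-to-right use order: w, v1, u, y
typing: ill-typed: an argument R → R mismatches the expected R
ordered: ✗, not simply typable
linear: ✗, fails simple typing
affine: ✗, a type mismatch blocks all five
relevant: ✗, the type mismatch rejects it
unrestricted: ✗, not simply typable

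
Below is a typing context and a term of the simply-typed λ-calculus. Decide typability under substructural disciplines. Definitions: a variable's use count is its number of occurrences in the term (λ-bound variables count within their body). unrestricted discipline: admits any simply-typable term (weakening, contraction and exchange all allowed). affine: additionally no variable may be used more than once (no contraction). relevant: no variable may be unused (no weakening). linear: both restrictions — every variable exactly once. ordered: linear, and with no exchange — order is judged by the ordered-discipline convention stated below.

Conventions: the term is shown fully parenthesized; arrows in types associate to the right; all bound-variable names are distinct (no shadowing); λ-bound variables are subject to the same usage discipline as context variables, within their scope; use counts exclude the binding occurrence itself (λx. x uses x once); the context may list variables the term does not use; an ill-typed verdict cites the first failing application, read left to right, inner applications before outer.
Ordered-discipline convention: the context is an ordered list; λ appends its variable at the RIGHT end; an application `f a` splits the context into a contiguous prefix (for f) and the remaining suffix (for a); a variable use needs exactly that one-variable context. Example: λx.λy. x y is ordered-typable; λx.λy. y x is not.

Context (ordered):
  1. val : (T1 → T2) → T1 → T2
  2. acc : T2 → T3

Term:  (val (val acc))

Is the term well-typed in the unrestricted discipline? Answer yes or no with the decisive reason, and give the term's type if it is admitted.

no — fails simple typing
usage: val=2, acc=1
left-to-right use order: val, val, acc
typing: ill-typed: argument of type T2 → T3 where T1 → T2 is required
summary: ordered ✗ · linear ✗ · affine ✗ · relevant ✗ · unrestricted ✗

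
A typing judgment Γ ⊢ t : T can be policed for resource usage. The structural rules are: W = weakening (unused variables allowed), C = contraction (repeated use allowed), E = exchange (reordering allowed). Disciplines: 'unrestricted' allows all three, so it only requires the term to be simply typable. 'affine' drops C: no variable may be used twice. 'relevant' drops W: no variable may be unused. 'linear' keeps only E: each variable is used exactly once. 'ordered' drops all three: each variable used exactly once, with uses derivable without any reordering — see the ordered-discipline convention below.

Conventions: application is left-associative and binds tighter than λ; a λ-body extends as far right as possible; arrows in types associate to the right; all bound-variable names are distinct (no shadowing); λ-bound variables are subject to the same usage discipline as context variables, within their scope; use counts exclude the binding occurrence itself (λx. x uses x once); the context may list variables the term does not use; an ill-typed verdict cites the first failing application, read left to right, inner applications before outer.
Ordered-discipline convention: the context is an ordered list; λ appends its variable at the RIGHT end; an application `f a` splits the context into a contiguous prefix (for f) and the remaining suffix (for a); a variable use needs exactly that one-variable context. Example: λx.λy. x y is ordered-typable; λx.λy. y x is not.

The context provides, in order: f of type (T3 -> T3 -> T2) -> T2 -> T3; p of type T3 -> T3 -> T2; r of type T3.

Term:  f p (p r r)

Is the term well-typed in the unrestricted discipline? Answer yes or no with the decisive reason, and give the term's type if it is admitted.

yes — type-checks (T3) and nothing is barred; term : T3
use counts: f: 1×; p: 2×; r: 2×
order of uses: f, p, p, r, r
typing: ✓ — T3
summary: ordered ✗ | linear ✗ | affine ✗ | relevant ✓ | unrestricted ✓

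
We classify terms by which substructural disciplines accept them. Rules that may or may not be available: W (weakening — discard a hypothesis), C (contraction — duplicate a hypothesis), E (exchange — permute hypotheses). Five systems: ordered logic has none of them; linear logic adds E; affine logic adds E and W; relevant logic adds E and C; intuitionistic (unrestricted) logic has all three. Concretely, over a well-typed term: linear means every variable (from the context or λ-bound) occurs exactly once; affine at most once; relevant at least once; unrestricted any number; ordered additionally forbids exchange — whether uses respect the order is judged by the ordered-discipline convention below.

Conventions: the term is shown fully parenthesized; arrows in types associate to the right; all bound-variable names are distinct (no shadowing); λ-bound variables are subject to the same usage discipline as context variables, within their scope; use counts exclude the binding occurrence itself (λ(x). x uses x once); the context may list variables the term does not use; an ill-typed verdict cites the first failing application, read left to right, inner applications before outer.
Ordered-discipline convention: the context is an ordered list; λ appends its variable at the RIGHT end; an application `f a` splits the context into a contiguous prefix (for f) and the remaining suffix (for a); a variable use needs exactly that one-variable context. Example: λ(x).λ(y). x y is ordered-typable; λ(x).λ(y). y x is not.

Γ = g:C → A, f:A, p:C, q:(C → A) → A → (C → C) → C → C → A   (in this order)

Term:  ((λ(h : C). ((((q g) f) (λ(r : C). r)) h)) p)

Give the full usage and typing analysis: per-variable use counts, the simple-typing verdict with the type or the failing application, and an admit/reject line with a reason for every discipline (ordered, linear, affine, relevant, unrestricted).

counts: g: 1×; f: 1×; p: 1×; q: 1×; h [bound]: 1×; r [bound]: 1×
use order (left to right): q, g, f, r, h, p
typing: ✓ — C → A
ordered: ✗ — no contiguous prefix/suffix split fits q, g, f, r, h, p
linear: ✓ — exactly-once usage across g, f, p, q, h, r
affine: ✓ — none of g, f, p, q, h, r used more than once
relevant: ✓ — at least one use each (g, f, p, q, h, r)
unrestricted: ✓ — typability at C → A is all that's needed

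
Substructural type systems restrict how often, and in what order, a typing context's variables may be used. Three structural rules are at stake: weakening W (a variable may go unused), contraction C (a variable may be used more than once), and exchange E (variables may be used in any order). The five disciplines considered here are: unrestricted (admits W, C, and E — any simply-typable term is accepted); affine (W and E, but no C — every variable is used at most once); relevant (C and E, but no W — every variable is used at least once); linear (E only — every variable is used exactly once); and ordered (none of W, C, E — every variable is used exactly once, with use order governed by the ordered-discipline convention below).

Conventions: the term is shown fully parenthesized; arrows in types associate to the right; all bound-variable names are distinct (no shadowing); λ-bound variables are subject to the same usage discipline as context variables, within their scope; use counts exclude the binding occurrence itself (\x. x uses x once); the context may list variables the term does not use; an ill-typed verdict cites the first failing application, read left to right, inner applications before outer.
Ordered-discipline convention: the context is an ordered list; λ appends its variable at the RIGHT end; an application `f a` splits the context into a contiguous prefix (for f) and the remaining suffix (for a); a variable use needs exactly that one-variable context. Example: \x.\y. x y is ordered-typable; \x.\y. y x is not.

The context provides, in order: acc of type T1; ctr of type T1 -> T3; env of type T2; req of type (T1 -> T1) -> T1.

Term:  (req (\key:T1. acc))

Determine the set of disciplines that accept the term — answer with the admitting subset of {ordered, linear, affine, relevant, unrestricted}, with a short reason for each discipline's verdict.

admitted by: affine, unrestricted
counts: acc=1; ctr=0; env=0; req=1; key (λ-bound)=0
left-to-right use order: req, acc
typing: well-typed — term : T1
ordered ✗ (unused: ctr, env, key — weakening required)
linear ✗ (unused: ctr, env, key — weakening required)
affine ✓ (at most one use each (acc, ctr, env, req, key))
relevant ✗ (unused: ctr, env, key — weakening required)
unrestricted ✓ (simply typable at T1; W, C, E all held)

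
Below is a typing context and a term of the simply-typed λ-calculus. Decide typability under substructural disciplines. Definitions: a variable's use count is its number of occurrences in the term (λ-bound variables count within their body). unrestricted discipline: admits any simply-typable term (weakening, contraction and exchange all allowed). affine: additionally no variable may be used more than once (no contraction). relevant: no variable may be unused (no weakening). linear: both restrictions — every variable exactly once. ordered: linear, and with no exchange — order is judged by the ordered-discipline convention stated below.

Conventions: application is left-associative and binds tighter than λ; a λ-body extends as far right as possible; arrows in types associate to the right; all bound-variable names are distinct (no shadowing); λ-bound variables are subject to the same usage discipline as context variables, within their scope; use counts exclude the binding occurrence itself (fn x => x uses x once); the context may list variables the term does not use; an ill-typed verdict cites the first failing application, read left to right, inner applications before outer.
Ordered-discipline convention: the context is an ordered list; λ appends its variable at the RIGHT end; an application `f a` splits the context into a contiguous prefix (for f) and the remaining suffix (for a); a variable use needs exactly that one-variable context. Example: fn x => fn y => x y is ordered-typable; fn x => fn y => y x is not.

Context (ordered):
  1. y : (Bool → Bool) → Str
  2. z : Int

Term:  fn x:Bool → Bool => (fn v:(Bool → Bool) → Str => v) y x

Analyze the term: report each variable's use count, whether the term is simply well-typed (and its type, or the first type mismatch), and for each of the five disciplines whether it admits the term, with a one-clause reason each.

use counts: y ×1; z ×0; x (bound) ×1; v (bound) ×1
uses in reading order: v, y, x
typing: the term checks, with type (Bool → Bool) → Str
ordered: ✗, unused: z — weakening required
linear: ✗, unused: z — weakening required
affine: ✓, y, z, x, v: no repeats, contraction unneeded
relevant: ✗, unused: z — weakening required
unrestricted: ✓, type-checks ((Bool → Bool) → Str) and nothing is barred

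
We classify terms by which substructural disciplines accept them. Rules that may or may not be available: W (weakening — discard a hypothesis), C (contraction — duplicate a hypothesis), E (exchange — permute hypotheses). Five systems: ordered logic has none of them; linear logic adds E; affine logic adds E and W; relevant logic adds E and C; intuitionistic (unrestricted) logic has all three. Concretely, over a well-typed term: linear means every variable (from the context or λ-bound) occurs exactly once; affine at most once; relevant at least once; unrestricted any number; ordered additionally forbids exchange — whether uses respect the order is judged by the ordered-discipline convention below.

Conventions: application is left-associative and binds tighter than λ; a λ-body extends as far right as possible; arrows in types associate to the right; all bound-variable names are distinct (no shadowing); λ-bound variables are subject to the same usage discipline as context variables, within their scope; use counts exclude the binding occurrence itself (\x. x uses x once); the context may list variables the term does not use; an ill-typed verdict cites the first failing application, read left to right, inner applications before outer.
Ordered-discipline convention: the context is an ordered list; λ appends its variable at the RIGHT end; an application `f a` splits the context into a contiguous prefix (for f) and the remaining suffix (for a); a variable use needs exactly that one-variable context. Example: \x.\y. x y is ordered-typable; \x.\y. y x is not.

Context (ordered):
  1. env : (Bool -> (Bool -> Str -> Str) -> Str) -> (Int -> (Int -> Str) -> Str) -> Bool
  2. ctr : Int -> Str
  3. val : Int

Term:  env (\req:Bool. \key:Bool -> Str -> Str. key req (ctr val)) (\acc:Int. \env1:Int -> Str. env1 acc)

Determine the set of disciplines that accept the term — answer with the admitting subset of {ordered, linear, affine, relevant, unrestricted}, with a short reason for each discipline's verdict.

admitted by: linear, affine, relevant, unrestricted
variable uses: env ×1; ctr ×1; val ×1; req (bound) ×1; key (bound) ×1; acc (bound) ×1; env1 (bound) ×1
left-to-right use order: env, key, req, ctr, val, env1, acc
typing: the term checks, with type Bool
ordered ✗ (needs exchange: uses follow env, key, req, ctr, val, env1, acc)
linear ✓ (single use per variable (env, ctr, val, req, key, acc, env1))
affine ✓ (at most one use each (env, ctr, val, req, key, acc, env1))
relevant ✓ (none of env, ctr, val, req, key, acc, env1 goes unused)
unrestricted ✓ (typability at Bool is all that's needed)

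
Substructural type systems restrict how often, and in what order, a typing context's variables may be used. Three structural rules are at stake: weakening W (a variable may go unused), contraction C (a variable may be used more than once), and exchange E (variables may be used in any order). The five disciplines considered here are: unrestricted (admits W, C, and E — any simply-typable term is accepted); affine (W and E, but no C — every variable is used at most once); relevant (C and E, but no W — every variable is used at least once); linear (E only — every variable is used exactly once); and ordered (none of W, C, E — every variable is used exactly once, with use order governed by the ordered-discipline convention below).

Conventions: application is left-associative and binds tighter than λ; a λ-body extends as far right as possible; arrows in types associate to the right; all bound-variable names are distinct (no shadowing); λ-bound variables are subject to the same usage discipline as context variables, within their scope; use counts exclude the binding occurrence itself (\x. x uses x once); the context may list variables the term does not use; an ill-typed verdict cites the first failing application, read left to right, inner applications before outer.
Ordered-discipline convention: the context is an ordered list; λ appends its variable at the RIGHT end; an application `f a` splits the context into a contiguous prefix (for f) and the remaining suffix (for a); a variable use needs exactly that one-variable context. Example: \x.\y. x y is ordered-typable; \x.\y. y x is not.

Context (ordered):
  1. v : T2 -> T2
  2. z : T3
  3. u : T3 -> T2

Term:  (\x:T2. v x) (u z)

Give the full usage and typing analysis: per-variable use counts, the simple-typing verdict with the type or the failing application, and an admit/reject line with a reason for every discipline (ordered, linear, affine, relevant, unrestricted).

counts: v ×1; z ×1; u ×1; x (bound) ×1
order of uses: v, x, u, z
typing: well-typed at T2
ordered ✗ (no ordered split (uses run v, x, u, z))
linear ✓ (single use per variable (v, z, u, x))
affine ✓ (v, z, u, x: no repeats, contraction unneeded)
relevant ✓ (none of v, z, u, x goes unused)
unrestricted ✓ (typability at T2 is all that's needed)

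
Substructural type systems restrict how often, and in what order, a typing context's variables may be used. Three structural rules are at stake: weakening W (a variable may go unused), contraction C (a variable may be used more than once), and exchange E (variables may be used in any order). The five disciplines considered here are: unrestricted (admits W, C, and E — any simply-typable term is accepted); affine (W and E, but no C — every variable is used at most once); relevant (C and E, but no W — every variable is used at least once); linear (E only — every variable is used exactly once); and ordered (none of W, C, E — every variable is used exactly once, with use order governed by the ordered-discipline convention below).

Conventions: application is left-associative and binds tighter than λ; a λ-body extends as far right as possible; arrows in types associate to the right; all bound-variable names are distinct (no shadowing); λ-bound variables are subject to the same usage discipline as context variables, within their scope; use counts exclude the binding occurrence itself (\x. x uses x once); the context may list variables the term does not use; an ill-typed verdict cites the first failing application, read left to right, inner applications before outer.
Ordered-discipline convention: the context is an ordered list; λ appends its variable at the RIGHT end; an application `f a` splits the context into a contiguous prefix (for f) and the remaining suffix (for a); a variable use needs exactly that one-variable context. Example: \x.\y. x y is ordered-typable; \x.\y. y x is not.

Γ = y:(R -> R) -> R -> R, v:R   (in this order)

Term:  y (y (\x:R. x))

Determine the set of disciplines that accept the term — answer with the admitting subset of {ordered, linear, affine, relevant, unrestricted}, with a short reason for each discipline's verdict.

admitting disciplines: unrestricted
usage: y: 2, v: 0, x [bound]: 1
order of uses: y, y, x
typing: well-typed — term : R -> R
ordered: ✗, uses contraction: y ×2; needs weakening: v unused
linear: ✗, uses contraction: y ×2; needs weakening: v unused
affine: ✗, uses contraction: y ×2
relevant: ✗, needs weakening: v unused
unrestricted: ✓, type-checks (R -> R) and nothing is barred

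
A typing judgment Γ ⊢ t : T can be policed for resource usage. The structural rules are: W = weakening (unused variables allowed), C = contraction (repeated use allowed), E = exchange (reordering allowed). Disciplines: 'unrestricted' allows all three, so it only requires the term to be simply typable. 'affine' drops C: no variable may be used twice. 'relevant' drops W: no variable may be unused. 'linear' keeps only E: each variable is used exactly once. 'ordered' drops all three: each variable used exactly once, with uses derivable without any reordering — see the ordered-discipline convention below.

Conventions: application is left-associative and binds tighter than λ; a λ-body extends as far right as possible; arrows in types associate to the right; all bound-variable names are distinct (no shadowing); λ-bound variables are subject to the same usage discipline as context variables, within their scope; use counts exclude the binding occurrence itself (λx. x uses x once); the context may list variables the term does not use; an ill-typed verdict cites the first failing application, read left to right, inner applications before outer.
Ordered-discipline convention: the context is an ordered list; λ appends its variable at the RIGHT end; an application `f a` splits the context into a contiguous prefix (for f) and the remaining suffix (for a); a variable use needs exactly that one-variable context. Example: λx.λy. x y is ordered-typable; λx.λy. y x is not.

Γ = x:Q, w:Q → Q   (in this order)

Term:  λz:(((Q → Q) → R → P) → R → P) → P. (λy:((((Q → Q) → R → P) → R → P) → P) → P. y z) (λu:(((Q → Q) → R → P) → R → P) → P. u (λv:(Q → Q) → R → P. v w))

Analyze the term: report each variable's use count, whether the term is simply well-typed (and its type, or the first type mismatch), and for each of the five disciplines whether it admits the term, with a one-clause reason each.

usage: x: 0×; w: 1×; z (λ-bound): 1×; y (λ-bound): 1×; u (λ-bound): 1×; v (λ-bound): 1×
left-to-right use order: y, z, u, v, w
typing: ✓ — ((((Q → Q) → R → P) → R → P) → P) → P
ordered ✗ (needs weakening: x unused)
linear ✗ (needs weakening: x unused)
affine ✓ (no duplicate uses among x, w, z, y, u, v)
relevant ✗ (needs weakening: x unused)
unrestricted ✓ (well-typed at ((((Q → Q) → R → P) → R → P) → P) → P; no restrictions here)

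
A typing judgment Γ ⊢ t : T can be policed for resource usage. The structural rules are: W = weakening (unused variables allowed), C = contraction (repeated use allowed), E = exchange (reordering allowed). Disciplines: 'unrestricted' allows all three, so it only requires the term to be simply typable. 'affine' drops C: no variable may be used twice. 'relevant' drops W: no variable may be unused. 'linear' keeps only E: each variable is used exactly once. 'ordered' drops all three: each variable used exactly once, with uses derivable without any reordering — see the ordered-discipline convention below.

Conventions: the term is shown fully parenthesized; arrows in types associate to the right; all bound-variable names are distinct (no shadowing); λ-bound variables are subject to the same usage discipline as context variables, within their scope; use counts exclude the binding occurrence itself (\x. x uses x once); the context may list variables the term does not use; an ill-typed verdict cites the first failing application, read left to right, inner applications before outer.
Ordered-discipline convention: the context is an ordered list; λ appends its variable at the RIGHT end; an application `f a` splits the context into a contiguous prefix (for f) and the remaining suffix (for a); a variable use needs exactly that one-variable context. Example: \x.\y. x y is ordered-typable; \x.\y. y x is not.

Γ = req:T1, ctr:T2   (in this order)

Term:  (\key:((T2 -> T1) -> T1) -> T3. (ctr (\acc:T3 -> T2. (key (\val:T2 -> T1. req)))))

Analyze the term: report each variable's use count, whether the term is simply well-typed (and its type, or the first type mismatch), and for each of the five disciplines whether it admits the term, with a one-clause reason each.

usage: req ×1; ctr ×1; key (bound) ×1; acc (bound) ×0; val (bound) ×0
order of uses: ctr, key, req
typing: ill-typed: non-arrow in function slot: T2
ordered: ✗, the type mismatch rejects it
linear: ✗, not simply typable
affine: ✗, fails simple typing
relevant: ✗, a type mismatch blocks all five
unrestricted: ✗, the type mismatch rejects it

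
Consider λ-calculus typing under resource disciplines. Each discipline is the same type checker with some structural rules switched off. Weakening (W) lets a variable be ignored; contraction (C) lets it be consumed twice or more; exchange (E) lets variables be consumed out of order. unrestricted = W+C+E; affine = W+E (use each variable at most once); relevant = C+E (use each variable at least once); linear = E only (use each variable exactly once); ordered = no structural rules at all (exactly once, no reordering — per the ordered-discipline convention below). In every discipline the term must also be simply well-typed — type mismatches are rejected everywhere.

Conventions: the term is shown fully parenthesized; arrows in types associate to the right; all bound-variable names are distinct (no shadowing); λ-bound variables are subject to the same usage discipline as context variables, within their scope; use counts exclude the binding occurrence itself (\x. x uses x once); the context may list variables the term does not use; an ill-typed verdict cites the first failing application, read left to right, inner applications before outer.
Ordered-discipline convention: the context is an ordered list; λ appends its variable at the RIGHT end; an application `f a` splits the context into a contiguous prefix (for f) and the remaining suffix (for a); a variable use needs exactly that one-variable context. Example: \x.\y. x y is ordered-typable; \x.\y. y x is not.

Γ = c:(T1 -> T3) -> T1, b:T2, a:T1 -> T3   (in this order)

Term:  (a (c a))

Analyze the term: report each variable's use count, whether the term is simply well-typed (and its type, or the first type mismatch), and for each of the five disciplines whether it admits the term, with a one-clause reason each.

counts: c: 1, b: 0, a: 2
use order (left to right): a, c, a
typing: well-typed — term : T3
ordered: ✗ — uses contraction: a ×2; b never used (weakening)
linear: ✗ — uses contraction: a ×2; b never used (weakening)
affine: ✗ — uses contraction: a ×2
relevant: ✗ — b never used (weakening)
unrestricted: ✓ — typability at T3 is all that's needed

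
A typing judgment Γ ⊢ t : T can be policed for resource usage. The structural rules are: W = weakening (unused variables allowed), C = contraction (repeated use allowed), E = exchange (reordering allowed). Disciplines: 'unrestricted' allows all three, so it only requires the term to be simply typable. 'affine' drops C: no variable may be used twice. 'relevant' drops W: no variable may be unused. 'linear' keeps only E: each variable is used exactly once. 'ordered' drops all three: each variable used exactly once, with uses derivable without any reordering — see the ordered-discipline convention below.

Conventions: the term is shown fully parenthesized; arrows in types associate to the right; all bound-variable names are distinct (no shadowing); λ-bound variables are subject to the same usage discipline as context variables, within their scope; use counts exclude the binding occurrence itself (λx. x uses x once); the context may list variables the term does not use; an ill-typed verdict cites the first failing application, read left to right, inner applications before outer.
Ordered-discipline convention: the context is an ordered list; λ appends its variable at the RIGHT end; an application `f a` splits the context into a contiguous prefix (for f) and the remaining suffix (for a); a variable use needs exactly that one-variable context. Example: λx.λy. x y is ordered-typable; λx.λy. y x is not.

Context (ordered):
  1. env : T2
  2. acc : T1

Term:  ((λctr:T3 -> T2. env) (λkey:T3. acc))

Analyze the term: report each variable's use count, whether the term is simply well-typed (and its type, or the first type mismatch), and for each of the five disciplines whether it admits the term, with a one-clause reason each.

usage: env=1, acc=1, ctr [bound]=0, key [bound]=0
order of uses: env, acc
typing: ill-typed: a function awaiting T3 -> T2 gets T3 -> T1
ordered: ✗ — the type mismatch rejects it
linear: ✗ — not simply typable
affine: ✗ — fails simple typing
relevant: ✗ — a type mismatch blocks all five
unrestricted: ✗ — the type mismatch rejects it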